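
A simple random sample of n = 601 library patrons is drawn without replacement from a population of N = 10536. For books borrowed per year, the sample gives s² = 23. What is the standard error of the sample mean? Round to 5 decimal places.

0.18996

Under SRS without replacement, Var(ȳ) = (1 − f)·s²/n with f = n/N = 601/10536 = 0.05704252.
Var(ȳ) = (1 − 0.05704252)·23/601 = 0.94295748·0.038269551 = 0.036086559.
SE(ȳ) = √(0.036086559) = 0.18996.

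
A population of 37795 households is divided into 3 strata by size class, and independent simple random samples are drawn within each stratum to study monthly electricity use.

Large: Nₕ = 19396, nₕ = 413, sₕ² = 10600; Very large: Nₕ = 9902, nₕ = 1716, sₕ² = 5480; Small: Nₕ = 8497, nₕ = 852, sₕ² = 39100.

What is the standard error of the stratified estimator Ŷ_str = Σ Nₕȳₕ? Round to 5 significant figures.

Var(Ŷ_str) = Σₕ Nₕ²(1 − fₕ)sₕ²/nₕ.
Large: 19396²·(1 − 413/19396)·10600/413 = 9.4500224 × 10^9.
Very large: 9902²·(1 − 1716/9902)·5480/1716 = 2.5885582 × 10^8.
Small: 8497²·(1 − 852/8497)·39100/852 = 2.9811256 × 10^9.
Sum = 1.2690004 × 10^10.
SE = √(1.2690004 × 10^10) = 112650.

112650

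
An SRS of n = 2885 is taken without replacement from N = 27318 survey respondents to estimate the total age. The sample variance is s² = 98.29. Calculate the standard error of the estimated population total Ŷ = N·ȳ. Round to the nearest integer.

4769

Var(Ŷ) = N²·Var(ȳ) = N²·(1 − n/N)·s²/n.
f = 2885/27318 = 0.10560802; Var(ȳ) = 0.89439198·98.29/2885 = 0.03047133.
Var(Ŷ) = 27318² · 0.03047133 = 2.2739935 × 10^7.
SE(Ŷ) = √(2.2739935 × 10^7) = 4769.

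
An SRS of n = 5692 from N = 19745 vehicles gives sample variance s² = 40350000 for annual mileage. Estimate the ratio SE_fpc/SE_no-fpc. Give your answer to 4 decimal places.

f = n/N = 5692/19745 = 0.28827551.
SE_no-fpc = √(s²/n) = 84.195586; SE_fpc = √((1−f)s²/n) = 71.030566.
Ratio = √(1−f) = 0.84363765.

0.8436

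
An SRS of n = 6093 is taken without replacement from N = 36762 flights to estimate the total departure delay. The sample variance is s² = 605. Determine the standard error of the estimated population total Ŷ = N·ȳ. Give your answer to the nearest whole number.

10581

Var(Ŷ) = N²·Var(ȳ) = N²·(1 − n/N)·s²/n.
f = 6093/36762 = 0.16574180; Var(ȳ) = 0.83425820·605/6093 = 0.082837061.
Var(Ŷ) = 36762² · 0.082837061 = 1.119497 × 10^8.
SE(Ŷ) = √(1.119497 × 10^8) = 10581.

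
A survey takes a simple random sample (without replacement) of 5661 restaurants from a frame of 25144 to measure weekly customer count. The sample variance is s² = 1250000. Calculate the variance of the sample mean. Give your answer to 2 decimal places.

Under SRS without replacement, Var(ȳ) = (1 − f)·s²/n with f = n/N = 5661/25144 = 0.22514318.
Var(ȳ) = (1 − 0.22514318)·1250000/5661 = 0.77485682·220.80904 = 171.09539.

171.10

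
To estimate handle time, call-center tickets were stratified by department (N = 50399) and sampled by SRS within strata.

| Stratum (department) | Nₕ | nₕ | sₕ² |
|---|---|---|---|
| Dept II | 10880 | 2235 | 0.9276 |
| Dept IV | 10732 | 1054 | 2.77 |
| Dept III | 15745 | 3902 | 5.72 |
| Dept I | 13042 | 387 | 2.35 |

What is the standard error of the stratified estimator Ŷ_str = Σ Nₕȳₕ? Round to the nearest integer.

1260

Var(Ŷ_str) = Σₕ Nₕ²(1 − fₕ)sₕ²/nₕ.
Dept II: 10880²·(1 − 2235/10880)·0.9276/2235 = 39037.06.
Dept IV: 10732²·(1 − 1054/10732)·2.77/1054 = 272964.04.
Dept III: 15745²·(1 − 3902/15745)·5.72/3902 = 273346.27.
Dept I: 13042²·(1 − 387/13042)·2.35/387 = 1.0022204 × 10^6.
Sum = 1.5875678 × 10^6.
SE = √(1.5875678 × 10^6) = 1260.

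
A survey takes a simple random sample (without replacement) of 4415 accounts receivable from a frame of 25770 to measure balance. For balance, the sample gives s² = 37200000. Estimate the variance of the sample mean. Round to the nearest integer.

6982

Under SRS without replacement, Var(ȳ) = (1 − f)·s²/n with f = n/N = 4415/25770 = 0.17132324.
Var(ȳ) = (1 − 0.17132324)·37200000/4415 = 0.82867676·8425.8211 = 6982.2821.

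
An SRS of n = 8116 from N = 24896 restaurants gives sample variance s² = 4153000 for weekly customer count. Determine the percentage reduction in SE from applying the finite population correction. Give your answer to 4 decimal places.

17.9023

f = n/N = 8116/24896 = 0.32599614.
SE_no-fpc = √(s²/n) = 22.620903; SE_fpc = √((1−f)s²/n) = 18.57125.
Ratio = √(1−f) = 0.82097738. Reduction = 100·(1 − 0.82097738) = 17.9023%.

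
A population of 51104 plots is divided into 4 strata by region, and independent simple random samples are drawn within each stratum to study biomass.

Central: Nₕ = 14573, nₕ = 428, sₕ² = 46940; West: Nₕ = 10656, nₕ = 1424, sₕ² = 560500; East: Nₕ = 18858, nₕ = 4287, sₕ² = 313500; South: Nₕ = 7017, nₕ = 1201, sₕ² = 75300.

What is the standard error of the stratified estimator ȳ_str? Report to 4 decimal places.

5.6707

Var(ȳ_str) = Σₕ Wₕ²(1 − fₕ)sₕ²/nₕ with Wₕ = Nₕ/N, N = 51104.
Central: Wₕ = 0.28516359; term = 0.28516359²·(1 − 0.02936938)·46940/428 = 8.6564823.
West: Wₕ = 0.20851597; term = 0.20851597²·(1 − 0.13363363)·560500/1424 = 14.826746.
East: Wₕ = 0.36901221; term = 0.36901221²·(1 − 0.22733058)·313500/4287 = 7.6941254.
South: Wₕ = 0.13730823; term = 0.13730823²·(1 − 0.17115576)·75300/1201 = 0.97975628.
Sum = 32.15711.
SE = √(32.15711) = 5.6707.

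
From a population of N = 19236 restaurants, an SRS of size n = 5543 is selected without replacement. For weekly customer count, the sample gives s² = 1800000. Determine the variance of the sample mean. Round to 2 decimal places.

231.16

Under SRS without replacement, Var(ȳ) = (1 − f)·s²/n with f = n/N = 5543/19236 = 0.28815762.
Var(ȳ) = (1 − 0.28815762)·1800000/5543 = 0.71184238·324.7339 = 231.15935.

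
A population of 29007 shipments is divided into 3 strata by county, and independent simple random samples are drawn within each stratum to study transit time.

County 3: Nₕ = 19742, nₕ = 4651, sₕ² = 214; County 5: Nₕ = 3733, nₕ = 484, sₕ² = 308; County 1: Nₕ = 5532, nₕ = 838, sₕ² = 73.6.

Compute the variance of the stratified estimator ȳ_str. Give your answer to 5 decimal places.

Var(ȳ_str) = Σₕ Wₕ²(1 − fₕ)sₕ²/nₕ with Wₕ = Nₕ/N, N = 29007.
County 3: Wₕ = 0.68059434; term = 0.68059434²·(1 − 0.23558910)·214/4651 = 0.016291871.
County 5: Wₕ = 0.12869307; term = 0.12869307²·(1 − 0.12965443)·308/484 = 0.0091729162.
County 1: Wₕ = 0.19071259; term = 0.19071259²·(1 − 0.15148228)·73.6/838 = 0.002710525.
Sum = 0.028175312.

0.02818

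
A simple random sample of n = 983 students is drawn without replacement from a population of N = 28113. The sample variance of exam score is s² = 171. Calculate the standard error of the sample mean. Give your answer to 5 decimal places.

0.40973

Under SRS without replacement, Var(ȳ) = (1 − f)·s²/n with f = n/N = 983/28113 = 0.03496603.
Var(ȳ) = (1 − 0.03496603)·171/983 = 0.96503397·0.17395727 = 0.16787468.
SE(ȳ) = √(0.16787468) = 0.40973.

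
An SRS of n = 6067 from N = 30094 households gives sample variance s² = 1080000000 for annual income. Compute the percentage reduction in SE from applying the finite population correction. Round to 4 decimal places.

f = n/N = 6067/30094 = 0.20160165.
SE_no-fpc = √(s²/n) = 421.91492; SE_fpc = √((1−f)s²/n) = 376.99422.
Ratio = √(1−f) = 0.89353139. Reduction = 100·(1 − 0.89353139) = 10.6469%.

10.6469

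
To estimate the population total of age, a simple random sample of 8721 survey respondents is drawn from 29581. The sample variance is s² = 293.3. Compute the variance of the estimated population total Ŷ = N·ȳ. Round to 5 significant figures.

Var(Ŷ) = N²·Var(ȳ) = N²·(1 − n/N)·s²/n.
f = 8721/29581 = 0.29481762; Var(ȳ) = 0.70518238·293.3/8721 = 0.023716316.
Var(Ŷ) = 29581² · 0.023716316 = 2.075262 × 10^7.

2.0753 × 10^7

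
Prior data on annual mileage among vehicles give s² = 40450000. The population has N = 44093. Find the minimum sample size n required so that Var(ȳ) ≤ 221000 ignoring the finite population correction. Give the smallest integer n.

184

Without fpc, n₀ = s²/D = 40450000/221000 = 183.0317.
Rounding up, n = 184.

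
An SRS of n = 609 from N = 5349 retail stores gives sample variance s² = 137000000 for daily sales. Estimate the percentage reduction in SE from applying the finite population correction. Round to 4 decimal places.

5.8646

f = n/N = 609/5349 = 0.11385306.
SE_no-fpc = √(s²/n) = 474.29838; SE_fpc = √((1−f)s²/n) = 446.48257.
Ratio = √(1−f) = 0.94135378. Reduction = 100·(1 − 0.94135378) = 5.8646%.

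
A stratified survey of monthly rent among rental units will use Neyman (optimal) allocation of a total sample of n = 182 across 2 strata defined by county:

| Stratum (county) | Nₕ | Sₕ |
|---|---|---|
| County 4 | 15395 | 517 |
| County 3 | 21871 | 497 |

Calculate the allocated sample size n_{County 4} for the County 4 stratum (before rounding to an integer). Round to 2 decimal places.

Neyman allocation: nₕ = n·NₕSₕ / Σⱼ NⱼSⱼ.
Σ NⱼSⱼ = 15395·517 + 21871·497 = 1.8829102 × 10^7.
n_{County 4} = 182·15395·517 / (1.8829102 × 10^7) = 76.93.

76.93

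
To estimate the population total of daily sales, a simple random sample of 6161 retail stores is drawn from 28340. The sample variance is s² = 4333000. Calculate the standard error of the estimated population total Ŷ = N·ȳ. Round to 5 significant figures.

Var(Ŷ) = N²·Var(ȳ) = N²·(1 − n/N)·s²/n.
f = 6161/28340 = 0.21739591; Var(ȳ) = 0.78260409·4333000/6161 = 550.40148.
Var(Ŷ) = 28340² · 550.40148 = 4.4205803 × 10^11.
SE(Ŷ) = √(4.4205803 × 10^11) = 664870.

664870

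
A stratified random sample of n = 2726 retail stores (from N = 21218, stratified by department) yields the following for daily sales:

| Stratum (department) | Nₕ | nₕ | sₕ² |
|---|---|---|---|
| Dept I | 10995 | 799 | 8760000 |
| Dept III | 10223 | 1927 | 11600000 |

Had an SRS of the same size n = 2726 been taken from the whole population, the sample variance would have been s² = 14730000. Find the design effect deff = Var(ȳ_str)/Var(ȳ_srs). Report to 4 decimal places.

0.8205

Var(ȳ_str) = Σ Wₕ²(1−fₕ)sₕ²/nₕ with Wₕ = Nₕ/21218:
  Dept I: (10995/21218)²·(1−799/10995)·8760000/799 = 2730.0682
  Dept III: (10223/21218)²·(1−1927/10223)·11600000/1927 = 1134.0037
  → Var(ȳ_str) = 3864.0719.
Var(ȳ_srs) = (1 − 2726/21218)·14730000/2726 = 4709.2998.
deff = 3864.0719 / 4709.2998 = 0.8205.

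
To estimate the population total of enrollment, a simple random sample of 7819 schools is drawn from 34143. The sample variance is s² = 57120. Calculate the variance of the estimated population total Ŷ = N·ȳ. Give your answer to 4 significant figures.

Var(Ŷ) = N²·Var(ȳ) = N²·(1 − n/N)·s²/n.
f = 7819/34143 = 0.22900741; Var(ȳ) = 0.77099259·57120/7819 = 5.6323183.
Var(Ŷ) = 34143² · 5.6323183 = 6.5658438 × 10^9.

6.566 × 10^9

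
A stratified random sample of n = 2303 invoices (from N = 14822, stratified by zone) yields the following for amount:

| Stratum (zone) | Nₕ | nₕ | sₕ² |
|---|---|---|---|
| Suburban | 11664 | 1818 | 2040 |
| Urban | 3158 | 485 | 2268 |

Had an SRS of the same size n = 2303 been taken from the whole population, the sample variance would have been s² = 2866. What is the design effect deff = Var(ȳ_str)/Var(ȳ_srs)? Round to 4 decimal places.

0.7290

Var(ȳ_str) = Σ Wₕ²(1−fₕ)sₕ²/nₕ with Wₕ = Nₕ/14822:
  Suburban: (11664/14822)²·(1−1818/11664)·2040/1818 = 0.58658373
  Urban: (3158/14822)²·(1−485/3158)·2268/485 = 0.1796796
  → Var(ȳ_str) = 0.76626333.
Var(ȳ_srs) = (1 − 2303/14822)·2866/2303 = 1.0511025.
deff = 0.76626333 / 1.0511025 = 0.7290.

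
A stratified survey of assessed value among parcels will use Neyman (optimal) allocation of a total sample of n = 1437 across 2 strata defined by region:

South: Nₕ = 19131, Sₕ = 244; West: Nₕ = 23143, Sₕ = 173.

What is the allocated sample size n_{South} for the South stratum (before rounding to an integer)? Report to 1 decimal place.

Neyman allocation: nₕ = n·NₕSₕ / Σⱼ NⱼSⱼ.
Σ NⱼSⱼ = 19131·244 + 23143·173 = 8.671703 × 10^6.
n_{South} = 1437·19131·244 / (8.671703 × 10^6) = 773.5.

773.5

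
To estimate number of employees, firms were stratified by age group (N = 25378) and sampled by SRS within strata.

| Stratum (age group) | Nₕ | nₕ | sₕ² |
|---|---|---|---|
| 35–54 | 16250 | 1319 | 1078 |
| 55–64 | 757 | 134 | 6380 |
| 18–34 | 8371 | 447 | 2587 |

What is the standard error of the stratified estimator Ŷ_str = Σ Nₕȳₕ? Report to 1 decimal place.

24589.5

Var(Ŷ_str) = Σₕ Nₕ²(1 − fₕ)sₕ²/nₕ.
35–54: 16250²·(1 − 1319/16250)·1078/1319 = 1.9829704 × 10^8.
55–64: 757²·(1 − 134/757)·6380/134 = 2.2454315 × 10^7.
18–34: 8371²·(1 − 447/8371)·2587/447 = 3.8389346 × 10^8.
Sum = 6.0464482 × 10^8.
SE = √(6.0464482 × 10^8) = 24589.5.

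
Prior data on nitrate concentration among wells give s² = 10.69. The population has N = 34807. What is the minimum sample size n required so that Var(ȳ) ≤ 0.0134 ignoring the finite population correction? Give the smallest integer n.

798

Without fpc, n₀ = s²/D = 10.69/0.0134 = 797.7612.
Rounding up, n = 798.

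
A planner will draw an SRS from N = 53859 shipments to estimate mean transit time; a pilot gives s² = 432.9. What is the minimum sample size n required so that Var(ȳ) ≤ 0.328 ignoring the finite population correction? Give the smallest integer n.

Without fpc, n₀ = s²/D = 432.9/0.328 = 1319.8171.
Rounding up, n = 1320.

1320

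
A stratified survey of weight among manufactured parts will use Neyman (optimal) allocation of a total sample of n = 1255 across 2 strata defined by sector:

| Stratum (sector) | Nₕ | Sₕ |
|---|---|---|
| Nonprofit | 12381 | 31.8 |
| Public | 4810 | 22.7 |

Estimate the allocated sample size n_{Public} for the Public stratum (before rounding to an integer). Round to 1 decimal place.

272.5

Neyman allocation: nₕ = n·NₕSₕ / Σⱼ NⱼSⱼ.
Σ NⱼSⱼ = 12381·31.8 + 4810·22.7 = 502902.8.
n_{Public} = 1255·4810·22.7 / 502902.8 = 272.5.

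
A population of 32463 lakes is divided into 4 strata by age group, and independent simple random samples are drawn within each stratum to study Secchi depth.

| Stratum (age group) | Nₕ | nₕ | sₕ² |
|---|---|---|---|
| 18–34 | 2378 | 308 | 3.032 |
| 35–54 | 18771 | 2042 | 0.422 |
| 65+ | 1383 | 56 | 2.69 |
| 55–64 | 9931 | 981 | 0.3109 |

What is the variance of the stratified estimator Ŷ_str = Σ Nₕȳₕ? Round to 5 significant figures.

Var(Ŷ_str) = Σₕ Nₕ²(1 − fₕ)sₕ²/nₕ.
18–34: 2378²·(1 − 308/2378)·3.032/308 = 48457.463.
35–54: 18771²·(1 − 2042/18771)·0.422/2042 = 64895.428.
65+: 1383²·(1 − 56/1383)·2.69/56 = 88157.112.
55–64: 9931²·(1 − 981/9931)·0.3109/981 = 28168.76.
Sum = 229678.76.

229680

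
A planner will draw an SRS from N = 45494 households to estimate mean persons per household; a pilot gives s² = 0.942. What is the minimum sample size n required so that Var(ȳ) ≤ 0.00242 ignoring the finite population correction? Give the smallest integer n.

390

Without fpc, n₀ = s²/D = 0.942/0.00242 = 389.2562.
Rounding up, n = 390.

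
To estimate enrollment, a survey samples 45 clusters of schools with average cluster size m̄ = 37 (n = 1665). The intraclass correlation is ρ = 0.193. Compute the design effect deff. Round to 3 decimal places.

deff = 1 + (37 − 1)·0.193 = 1 + 6.948 = 7.948.

7.948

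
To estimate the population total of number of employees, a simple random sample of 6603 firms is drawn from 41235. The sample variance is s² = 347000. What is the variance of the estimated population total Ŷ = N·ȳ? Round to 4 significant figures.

Var(Ŷ) = N²·Var(ȳ) = N²·(1 − n/N)·s²/n.
f = 6603/41235 = 0.16013096; Var(ȳ) = 0.83986904·347000/6603 = 44.136689.
Var(Ŷ) = 41235² · 44.136689 = 7.5046726 × 10^10.

7.505 × 10^10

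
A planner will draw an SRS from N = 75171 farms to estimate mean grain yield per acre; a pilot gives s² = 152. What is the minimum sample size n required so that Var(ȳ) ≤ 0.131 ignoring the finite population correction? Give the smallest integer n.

1161

Without fpc, n₀ = s²/D = 152/0.131 = 1160.3053.
Rounding up, n = 1161.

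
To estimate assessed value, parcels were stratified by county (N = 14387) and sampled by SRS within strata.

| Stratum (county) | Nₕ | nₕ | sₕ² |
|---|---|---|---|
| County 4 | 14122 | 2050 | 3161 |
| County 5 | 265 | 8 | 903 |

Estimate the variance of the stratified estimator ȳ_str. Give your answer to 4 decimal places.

1.3071

Var(ȳ_str) = Σₕ Wₕ²(1 − fₕ)sₕ²/nₕ with Wₕ = Nₕ/N, N = 14387.
County 4: Wₕ = 0.98158059; term = 0.98158059²·(1 − 0.14516357)·3161/2050 = 1.2700054.
County 5: Wₕ = 0.01841941; term = 0.01841941²·(1 − 0.03018868)·903/8 = 0.037139519.
Sum = 1.3071449.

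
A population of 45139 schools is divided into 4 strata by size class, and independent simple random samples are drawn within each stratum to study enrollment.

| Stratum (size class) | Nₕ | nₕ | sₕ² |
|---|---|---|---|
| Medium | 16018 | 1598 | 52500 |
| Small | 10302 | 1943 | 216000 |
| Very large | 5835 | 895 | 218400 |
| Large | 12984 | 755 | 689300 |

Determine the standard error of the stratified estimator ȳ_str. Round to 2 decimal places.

Var(ȳ_str) = Σₕ Wₕ²(1 − fₕ)sₕ²/nₕ with Wₕ = Nₕ/N, N = 45139.
Medium: Wₕ = 0.35485943; term = 0.35485943²·(1 − 0.09976277)·52500/1598 = 3.7243648.
Small: Wₕ = 0.22822836; term = 0.22822836²·(1 − 0.18860415)·216000/1943 = 4.6984321.
Very large: Wₕ = 0.12926737; term = 0.12926737²·(1 − 0.15338475)·218400/895 = 3.4521809.
Large: Wₕ = 0.28764483; term = 0.28764483²·(1 − 0.05814849)·689300/755 = 71.147052.
Sum = 83.02203.
SE = √(83.02203) = 9.11.

9.11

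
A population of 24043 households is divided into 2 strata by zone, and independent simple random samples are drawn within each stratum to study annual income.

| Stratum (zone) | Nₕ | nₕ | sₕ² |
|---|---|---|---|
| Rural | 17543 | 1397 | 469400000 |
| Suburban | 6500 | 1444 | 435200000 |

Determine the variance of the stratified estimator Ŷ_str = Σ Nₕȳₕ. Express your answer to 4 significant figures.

Var(Ŷ_str) = Σₕ Nₕ²(1 − fₕ)sₕ²/nₕ.
Rural: 17543²·(1 − 1397/17543)·469400000/1397 = 9.5173379 × 10^13.
Suburban: 6500²·(1 − 1444/6500)·435200000/1444 = 9.904718 × 10^12.
Sum = 1.050781 × 10^14.

1.051 × 10^14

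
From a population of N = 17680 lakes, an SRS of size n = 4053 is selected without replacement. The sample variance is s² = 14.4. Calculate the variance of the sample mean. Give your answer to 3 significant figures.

Under SRS without replacement, Var(ȳ) = (1 − f)·s²/n with f = n/N = 4053/17680 = 0.22924208.
Var(ȳ) = (1 − 0.22924208)·14.4/4053 = 0.77075792·0.0035529238 = 0.0027384441.

0.00274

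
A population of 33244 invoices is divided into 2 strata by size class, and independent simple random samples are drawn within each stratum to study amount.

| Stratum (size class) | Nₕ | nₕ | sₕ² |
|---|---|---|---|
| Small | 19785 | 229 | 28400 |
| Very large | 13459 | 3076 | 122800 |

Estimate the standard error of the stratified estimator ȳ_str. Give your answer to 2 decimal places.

Var(ȳ_str) = Σₕ Wₕ²(1 − fₕ)sₕ²/nₕ with Wₕ = Nₕ/N, N = 33244.
Small: Wₕ = 0.59514499; term = 0.59514499²·(1 − 0.01157443)·28400/229 = 43.418258.
Very large: Wₕ = 0.40485501; term = 0.40485501²·(1 − 0.22854595)·122800/3076 = 5.0480208.
Sum = 48.466279.
SE = √(48.466279) = 6.96.

6.96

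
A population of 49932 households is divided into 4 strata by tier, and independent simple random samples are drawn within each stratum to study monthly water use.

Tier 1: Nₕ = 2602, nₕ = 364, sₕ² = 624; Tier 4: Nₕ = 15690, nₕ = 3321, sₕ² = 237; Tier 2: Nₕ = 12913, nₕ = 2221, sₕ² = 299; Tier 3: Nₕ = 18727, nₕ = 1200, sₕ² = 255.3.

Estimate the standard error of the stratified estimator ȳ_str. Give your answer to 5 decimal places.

0.21218

Var(ȳ_str) = Σₕ Wₕ²(1 − fₕ)sₕ²/nₕ with Wₕ = Nₕ/N, N = 49932.
Tier 1: Wₕ = 0.05211087; term = 0.05211087²·(1 − 0.13989239)·624/364 = 0.004003987.
Tier 4: Wₕ = 0.31422735; term = 0.31422735²·(1 − 0.21166348)·237/3321 = 0.0055549363.
Tier 2: Wₕ = 0.25861171; term = 0.25861171²·(1 − 0.17199721)·299/2221 = 0.0074550542.
Tier 3: Wₕ = 0.37505007; term = 0.37505007²·(1 − 0.06407860)·255.3/1200 = 0.028008345.
Sum = 0.045022323.
SE = √(0.045022323) = 0.21218.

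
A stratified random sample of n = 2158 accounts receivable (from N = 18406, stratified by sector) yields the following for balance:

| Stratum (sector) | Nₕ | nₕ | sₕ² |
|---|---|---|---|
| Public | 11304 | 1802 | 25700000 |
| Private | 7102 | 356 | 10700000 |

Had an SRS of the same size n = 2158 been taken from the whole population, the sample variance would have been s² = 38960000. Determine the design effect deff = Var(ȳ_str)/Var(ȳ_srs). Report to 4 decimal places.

0.5504

Var(ȳ_str) = Σ Wₕ²(1−fₕ)sₕ²/nₕ with Wₕ = Nₕ/18406:
  Public: (11304/18406)²·(1−1802/11304)·25700000/1802 = 4521.7513
  Private: (7102/18406)²·(1−356/7102)·10700000/356 = 4250.5189
  → Var(ȳ_str) = 8772.2702.
Var(ȳ_srs) = (1 − 2158/18406)·38960000/2158 = 15937.052.
deff = 8772.2702 / 15937.052 = 0.5504.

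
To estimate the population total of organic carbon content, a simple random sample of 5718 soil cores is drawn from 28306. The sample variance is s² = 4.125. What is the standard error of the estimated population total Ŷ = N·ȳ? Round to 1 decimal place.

Var(Ŷ) = N²·Var(ȳ) = N²·(1 − n/N)·s²/n.
f = 5718/28306 = 0.20200664; Var(ȳ) = 0.79799336·4.125/5718 = 5.7567727 × 10^-4.
Var(Ŷ) = 28306² · (5.7567727 × 10^-4) = 461249.69.
SE(Ŷ) = √(461249.69) = 679.2.

679.2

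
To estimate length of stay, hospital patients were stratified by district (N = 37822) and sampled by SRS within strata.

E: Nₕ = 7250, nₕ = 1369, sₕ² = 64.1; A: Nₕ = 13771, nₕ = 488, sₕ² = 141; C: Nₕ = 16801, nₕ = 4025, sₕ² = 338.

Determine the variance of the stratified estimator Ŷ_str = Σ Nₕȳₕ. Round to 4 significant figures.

7.287 × 10^7

Var(Ŷ_str) = Σₕ Nₕ²(1 − fₕ)sₕ²/nₕ.
E: 7250²·(1 − 1369/7250)·64.1/1369 = 1.9963826 × 10^6.
A: 13771²·(1 − 488/13771)·141/488 = 5.2851941 × 10^7.
C: 16801²·(1 − 4025/16801)·338/4025 = 1.8025231 × 10^7.
Sum = 7.2873555 × 10^7.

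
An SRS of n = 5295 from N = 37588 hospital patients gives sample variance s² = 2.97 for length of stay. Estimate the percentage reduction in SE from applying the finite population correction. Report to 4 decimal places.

7.3107

f = n/N = 5295/37588 = 0.14086943.
SE_no-fpc = √(s²/n) = 0.023683465; SE_fpc = √((1−f)s²/n) = 0.021952037.
Ratio = √(1−f) = 0.92689297. Reduction = 100·(1 − 0.92689297) = 7.3107%.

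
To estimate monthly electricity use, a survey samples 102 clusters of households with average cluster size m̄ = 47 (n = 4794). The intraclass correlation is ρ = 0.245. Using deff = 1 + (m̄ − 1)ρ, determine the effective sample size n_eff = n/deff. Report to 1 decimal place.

390.7

deff = 1 + (47 − 1)·0.245 = 1 + 11.27 = 12.27.
n_eff = 4794 / 12.27 = 390.7.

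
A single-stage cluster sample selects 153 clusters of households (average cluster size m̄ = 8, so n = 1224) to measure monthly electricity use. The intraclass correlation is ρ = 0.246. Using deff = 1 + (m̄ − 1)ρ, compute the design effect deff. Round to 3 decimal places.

2.722

deff = 1 + (8 − 1)·0.246 = 1 + 1.722 = 2.722.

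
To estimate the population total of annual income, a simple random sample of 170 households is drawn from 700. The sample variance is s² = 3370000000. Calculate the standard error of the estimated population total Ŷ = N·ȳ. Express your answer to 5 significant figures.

Var(Ŷ) = N²·Var(ȳ) = N²·(1 − n/N)·s²/n.
f = 170/700 = 0.24285714; Var(ȳ) = 0.75714286·3370000000/170 = 1.5009244 × 10^7.
Var(Ŷ) = 700² · (1.5009244 × 10^7) = 7.3545296 × 10^12.
SE(Ŷ) = √(7.3545296 × 10^12) = 2.7119 × 10^6.

2.7119 × 10^6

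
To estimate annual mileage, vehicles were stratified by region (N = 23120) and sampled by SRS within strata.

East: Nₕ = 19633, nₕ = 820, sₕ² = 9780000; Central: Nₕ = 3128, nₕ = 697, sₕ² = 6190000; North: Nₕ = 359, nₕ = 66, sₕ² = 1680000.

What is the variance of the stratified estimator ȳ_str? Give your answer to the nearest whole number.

Var(ȳ_str) = Σₕ Wₕ²(1 − fₕ)sₕ²/nₕ with Wₕ = Nₕ/N, N = 23120.
East: Wₕ = 0.84917820; term = 0.84917820²·(1 − 0.04176641)·9780000/820 = 8241.2685.
Central: Wₕ = 0.13529412; term = 0.13529412²·(1 − 0.22282609)·6190000/697 = 126.33798.
North: Wₕ = 0.01552768; term = 0.01552768²·(1 − 0.18384401)·1680000/66 = 5.0090083.
Sum = 8372.6155.

8373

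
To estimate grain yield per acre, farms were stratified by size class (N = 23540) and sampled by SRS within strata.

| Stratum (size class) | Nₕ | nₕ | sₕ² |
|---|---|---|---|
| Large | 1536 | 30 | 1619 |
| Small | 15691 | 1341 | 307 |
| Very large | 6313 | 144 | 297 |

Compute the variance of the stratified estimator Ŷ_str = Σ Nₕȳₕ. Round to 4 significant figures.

Var(Ŷ_str) = Σₕ Nₕ²(1 − fₕ)sₕ²/nₕ.
Large: 1536²·(1 − 30/1536)·1619/30 = 1.2483656 × 10^8.
Small: 15691²·(1 − 1341/15691)·307/1341 = 5.1548036 × 10^7.
Very large: 6313²·(1 − 144/6313)·297/144 = 8.032385 × 10^7.
Sum = 2.5670845 × 10^8.

2.567 × 10^8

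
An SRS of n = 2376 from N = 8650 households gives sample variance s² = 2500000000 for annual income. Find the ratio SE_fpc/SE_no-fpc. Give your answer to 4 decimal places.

f = n/N = 2376/8650 = 0.27468208.
SE_no-fpc = √(s²/n) = 1025.7624; SE_fpc = √((1−f)s²/n) = 873.59671.
Ratio = √(1−f) = 0.85165599.

0.8517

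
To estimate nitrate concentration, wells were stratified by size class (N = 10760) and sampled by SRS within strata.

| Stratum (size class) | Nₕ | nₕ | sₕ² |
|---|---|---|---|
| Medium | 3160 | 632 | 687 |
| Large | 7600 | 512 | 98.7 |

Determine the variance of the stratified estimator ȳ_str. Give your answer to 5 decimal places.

0.16470

Var(ȳ_str) = Σₕ Wₕ²(1 − fₕ)sₕ²/nₕ with Wₕ = Nₕ/N, N = 10760.
Medium: Wₕ = 0.29368030; term = 0.29368030²·(1 − 0.20000000)·687/632 = 0.075003109.
Large: Wₕ = 0.70631970; term = 0.70631970²·(1 − 0.06736842)·98.7/512 = 0.089693289.
Sum = 0.1646964.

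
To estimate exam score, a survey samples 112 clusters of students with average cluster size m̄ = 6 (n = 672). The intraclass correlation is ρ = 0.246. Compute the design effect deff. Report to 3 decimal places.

deff = 1 + (6 − 1)·0.246 = 1 + 1.23 = 2.23.

2.230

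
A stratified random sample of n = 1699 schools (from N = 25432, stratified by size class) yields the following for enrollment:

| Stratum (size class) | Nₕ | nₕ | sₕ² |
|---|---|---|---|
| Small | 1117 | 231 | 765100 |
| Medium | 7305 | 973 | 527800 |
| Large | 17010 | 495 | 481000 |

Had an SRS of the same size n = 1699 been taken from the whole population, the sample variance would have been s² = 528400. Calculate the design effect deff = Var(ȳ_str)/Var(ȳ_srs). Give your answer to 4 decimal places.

1.6053

Var(ȳ_str) = Σ Wₕ²(1−fₕ)sₕ²/nₕ with Wₕ = Nₕ/25432:
  Small: (1117/25432)²·(1−231/1117)·765100/231 = 5.0679473
  Medium: (7305/25432)²·(1−973/7305)·527800/973 = 38.793293
  Large: (17010/25432)²·(1−495/17010)·481000/495 = 422.0479
  → Var(ȳ_str) = 465.90914.
Var(ȳ_srs) = (1 − 1699/25432)·528400/1699 = 290.2295.
deff = 465.90914 / 290.2295 = 1.6053.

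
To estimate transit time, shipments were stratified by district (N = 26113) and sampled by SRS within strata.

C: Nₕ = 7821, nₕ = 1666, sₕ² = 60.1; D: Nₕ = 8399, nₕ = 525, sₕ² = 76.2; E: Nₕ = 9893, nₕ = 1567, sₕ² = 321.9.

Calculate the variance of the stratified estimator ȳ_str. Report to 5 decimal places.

0.04144

Var(ȳ_str) = Σₕ Wₕ²(1 − fₕ)sₕ²/nₕ with Wₕ = Nₕ/N, N = 26113.
C: Wₕ = 0.29950599; term = 0.29950599²·(1 − 0.21301624)·60.1/1666 = 0.0025466912.
D: Wₕ = 0.32164056; term = 0.32164056²·(1 − 0.06250744)·76.2/525 = 0.014076838.
E: Wₕ = 0.37885344; term = 0.37885344²·(1 − 0.15839482)·321.9/1567 = 0.024814347.
Sum = 0.041437876.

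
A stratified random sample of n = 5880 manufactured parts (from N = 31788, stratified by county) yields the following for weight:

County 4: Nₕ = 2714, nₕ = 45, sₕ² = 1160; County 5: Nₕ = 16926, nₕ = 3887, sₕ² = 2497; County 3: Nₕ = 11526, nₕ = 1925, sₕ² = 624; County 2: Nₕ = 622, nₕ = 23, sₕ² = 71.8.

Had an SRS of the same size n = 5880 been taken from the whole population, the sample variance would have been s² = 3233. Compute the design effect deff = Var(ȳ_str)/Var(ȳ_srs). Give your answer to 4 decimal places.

0.8072

Var(ȳ_str) = Σ Wₕ²(1−fₕ)sₕ²/nₕ with Wₕ = Nₕ/31788:
  County 4: (2714/31788)²·(1−45/2714)·1160/45 = 0.18478958
  County 5: (16926/31788)²·(1−3887/16926)·2497/3887 = 0.14030599
  County 3: (11526/31788)²·(1−1925/11526)·624/1925 = 0.035499524
  County 2: (622/31788)²·(1−23/622)·71.8/23 = 0.001151032
  → Var(ȳ_str) = 0.36174613.
Var(ȳ_srs) = (1 − 5880/31788)·3233/5880 = 0.44812489.
deff = 0.36174613 / 0.44812489 = 0.8072.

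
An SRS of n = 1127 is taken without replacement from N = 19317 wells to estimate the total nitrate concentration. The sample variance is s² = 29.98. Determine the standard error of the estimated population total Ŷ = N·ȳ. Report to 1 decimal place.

Var(Ŷ) = N²·Var(ȳ) = N²·(1 − n/N)·s²/n.
f = 1127/19317 = 0.05834239; Var(ȳ) = 0.94165761·29.98/1127 = 0.025049596.
Var(Ŷ) = 19317² · 0.025049596 = 9.3471688 × 10^6.
SE(Ŷ) = √(9.3471688 × 10^6) = 3057.3.

3057.3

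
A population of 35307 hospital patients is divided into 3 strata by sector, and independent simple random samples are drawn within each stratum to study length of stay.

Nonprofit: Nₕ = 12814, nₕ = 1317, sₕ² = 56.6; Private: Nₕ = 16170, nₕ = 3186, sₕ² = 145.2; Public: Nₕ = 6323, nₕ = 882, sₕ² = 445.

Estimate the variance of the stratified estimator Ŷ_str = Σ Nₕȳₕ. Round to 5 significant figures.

Var(Ŷ_str) = Σₕ Nₕ²(1 − fₕ)sₕ²/nₕ.
Nonprofit: 12814²·(1 − 1317/12814)·56.6/1317 = 6.3314023 × 10^6.
Private: 16170²·(1 − 3186/16170)·145.2/3186 = 9.5684011 × 10^6.
Public: 6323²·(1 − 882/6323)·445/882 = 1.7357746 × 10^7.
Sum = 3.3257549 × 10^7.

3.3258 × 10^7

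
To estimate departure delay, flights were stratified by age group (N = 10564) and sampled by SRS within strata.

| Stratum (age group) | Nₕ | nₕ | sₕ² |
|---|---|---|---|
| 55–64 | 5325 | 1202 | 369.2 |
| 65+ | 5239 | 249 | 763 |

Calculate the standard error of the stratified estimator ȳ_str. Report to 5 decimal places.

Var(ȳ_str) = Σₕ Wₕ²(1 − fₕ)sₕ²/nₕ with Wₕ = Nₕ/N, N = 10564.
55–64: Wₕ = 0.50407043; term = 0.50407043²·(1 − 0.22572770)·369.2/1202 = 0.060427327.
65+: Wₕ = 0.49592957; term = 0.49592957²·(1 − 0.04752815)·763/249 = 0.71782297.
Sum = 0.7782503.
SE = √(0.7782503) = 0.88218.

0.88218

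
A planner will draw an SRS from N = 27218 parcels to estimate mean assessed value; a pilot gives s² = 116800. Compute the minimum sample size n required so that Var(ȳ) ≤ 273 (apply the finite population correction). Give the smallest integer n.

422

Without fpc, n₀ = s²/D = 116800/273 = 427.8388.
With fpc, (1 − n/N)·s²/n ≤ D requires n ≥ n₀/(1 + n₀/N) = 427.8388/(1 + 427.8388/27218) = 421.2177.
Rounding up, n = 422.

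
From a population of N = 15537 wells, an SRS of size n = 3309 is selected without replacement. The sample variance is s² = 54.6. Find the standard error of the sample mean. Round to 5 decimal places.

Under SRS without replacement, Var(ȳ) = (1 − f)·s²/n with f = n/N = 3309/15537 = 0.21297548.
Var(ȳ) = (1 − 0.21297548)·54.6/3309 = 0.78702452·0.016500453 = 0.012986261.
SE(ȳ) = √(0.012986261) = 0.11396.

0.11396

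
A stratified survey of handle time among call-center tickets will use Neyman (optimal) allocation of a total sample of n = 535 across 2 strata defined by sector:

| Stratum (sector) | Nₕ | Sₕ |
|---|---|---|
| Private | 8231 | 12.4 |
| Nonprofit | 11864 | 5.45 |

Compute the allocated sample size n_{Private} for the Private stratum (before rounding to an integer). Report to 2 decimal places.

327.52

Neyman allocation: nₕ = n·NₕSₕ / Σⱼ NⱼSⱼ.
Σ NⱼSⱼ = 8231·12.4 + 11864·5.45 = 166723.2.
n_{Private} = 535·8231·12.4 / 166723.2 = 327.52.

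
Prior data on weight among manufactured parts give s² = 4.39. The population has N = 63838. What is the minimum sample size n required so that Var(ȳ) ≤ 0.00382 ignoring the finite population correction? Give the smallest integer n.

Without fpc, n₀ = s²/D = 4.39/0.00382 = 1149.2147.
Rounding up, n = 1150.

1150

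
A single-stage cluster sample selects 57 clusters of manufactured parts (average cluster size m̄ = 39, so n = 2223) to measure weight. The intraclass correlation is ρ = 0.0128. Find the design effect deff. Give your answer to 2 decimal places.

deff = 1 + (39 − 1)·0.0128 = 1 + 0.4864 = 1.4864.

1.49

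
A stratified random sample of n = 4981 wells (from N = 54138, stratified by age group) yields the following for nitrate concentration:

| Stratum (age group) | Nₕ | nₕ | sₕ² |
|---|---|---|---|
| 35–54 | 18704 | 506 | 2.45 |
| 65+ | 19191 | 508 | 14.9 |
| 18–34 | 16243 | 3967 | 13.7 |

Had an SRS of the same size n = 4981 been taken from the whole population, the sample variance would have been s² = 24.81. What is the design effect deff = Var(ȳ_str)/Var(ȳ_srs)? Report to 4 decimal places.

Var(ȳ_str) = Σ Wₕ²(1−fₕ)sₕ²/nₕ with Wₕ = Nₕ/54138:
  35–54: (18704/54138)²·(1−506/18704)·2.45/506 = 5.6230158 × 10^-4
  65+: (19191/54138)²·(1−508/19191)·14.9/508 = 0.003588082
  18–34: (16243/54138)²·(1−3967/16243)·13.7/3967 = 2.3495088 × 10^-4
  → Var(ȳ_str) = 0.0043853345.
Var(ȳ_srs) = (1 − 4981/54138)·24.81/4981 = 0.0045226542.
deff = 0.0043853345 / 0.0045226542 = 0.9696.

0.9696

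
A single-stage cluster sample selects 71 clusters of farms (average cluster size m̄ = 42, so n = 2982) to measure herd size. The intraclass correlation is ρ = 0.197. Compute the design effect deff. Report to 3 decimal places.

9.077

deff = 1 + (42 − 1)·0.197 = 1 + 8.077 = 9.077.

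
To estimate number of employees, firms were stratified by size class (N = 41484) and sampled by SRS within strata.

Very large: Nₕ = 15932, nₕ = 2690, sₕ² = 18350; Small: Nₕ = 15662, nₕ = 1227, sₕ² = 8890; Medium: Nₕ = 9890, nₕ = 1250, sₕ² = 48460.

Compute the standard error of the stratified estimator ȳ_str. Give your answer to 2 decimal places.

Var(ȳ_str) = Σₕ Wₕ²(1 − fₕ)sₕ²/nₕ with Wₕ = Nₕ/N, N = 41484.
Very large: Wₕ = 0.38405168; term = 0.38405168²·(1 − 0.16884258)·18350/2690 = 0.83626981.
Small: Wₕ = 0.37754315; term = 0.37754315²·(1 − 0.07834248)·8890/1227 = 0.95183124.
Medium: Wₕ = 0.23840517; term = 0.23840517²·(1 − 0.12639029)·48460/1250 = 1.9249621.
Sum = 3.7130632.
SE = √(3.7130632) = 1.93.

1.93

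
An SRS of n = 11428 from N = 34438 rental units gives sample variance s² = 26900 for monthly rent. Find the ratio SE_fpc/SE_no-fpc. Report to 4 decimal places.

f = n/N = 11428/34438 = 0.33184273.
SE_no-fpc = √(s²/n) = 1.534232; SE_fpc = √((1−f)s²/n) = 1.2540948.
Ratio = √(1−f) = 0.81740887.

0.8174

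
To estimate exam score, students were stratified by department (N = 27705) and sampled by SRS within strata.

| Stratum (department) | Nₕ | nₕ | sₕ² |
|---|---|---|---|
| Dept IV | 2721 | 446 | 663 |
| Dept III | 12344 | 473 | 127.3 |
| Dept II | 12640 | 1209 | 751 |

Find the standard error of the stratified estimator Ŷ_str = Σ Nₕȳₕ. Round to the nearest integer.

Var(Ŷ_str) = Σₕ Nₕ²(1 − fₕ)sₕ²/nₕ.
Dept IV: 2721²·(1 − 446/2721)·663/446 = 9.2021353 × 10^6.
Dept III: 12344²·(1 − 473/12344)·127.3/473 = 3.94376 × 10^7.
Dept II: 12640²·(1 − 1209/12640)·751/1209 = 8.9752165 × 10^7.
Sum = 1.383919 × 10^8.
SE = √(1.383919 × 10^8) = 11764.

11764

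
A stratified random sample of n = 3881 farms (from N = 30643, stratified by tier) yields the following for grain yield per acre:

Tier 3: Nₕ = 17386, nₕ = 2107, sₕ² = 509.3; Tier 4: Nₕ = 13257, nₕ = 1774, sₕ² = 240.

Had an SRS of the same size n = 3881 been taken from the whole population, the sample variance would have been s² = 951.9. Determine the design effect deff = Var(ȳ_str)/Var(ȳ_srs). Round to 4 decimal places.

0.4216

Var(ȳ_str) = Σ Wₕ²(1−fₕ)sₕ²/nₕ with Wₕ = Nₕ/30643:
  Tier 3: (17386/30643)²·(1−2107/17386)·509.3/2107 = 0.068381903
  Tier 4: (13257/30643)²·(1−1774/13257)·240/1774 = 0.021932881
  → Var(ȳ_str) = 0.090314784.
Var(ȳ_srs) = (1 − 3881/30643)·951.9/3881 = 0.21420765.
deff = 0.090314784 / 0.21420765 = 0.4216.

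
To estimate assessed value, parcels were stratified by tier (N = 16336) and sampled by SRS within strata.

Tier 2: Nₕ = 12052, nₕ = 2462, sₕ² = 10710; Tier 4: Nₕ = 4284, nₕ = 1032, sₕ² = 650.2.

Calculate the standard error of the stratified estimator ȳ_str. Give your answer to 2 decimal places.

1.38

Var(ȳ_str) = Σₕ Wₕ²(1 − fₕ)sₕ²/nₕ with Wₕ = Nₕ/N, N = 16336.
Tier 2: Wₕ = 0.73775710; term = 0.73775710²·(1 − 0.20428145)·10710/2462 = 1.8840295.
Tier 4: Wₕ = 0.26224290; term = 0.26224290²·(1 − 0.24089636)·650.2/1032 = 0.032890905.
Sum = 1.9169204.
SE = √(1.9169204) = 1.38.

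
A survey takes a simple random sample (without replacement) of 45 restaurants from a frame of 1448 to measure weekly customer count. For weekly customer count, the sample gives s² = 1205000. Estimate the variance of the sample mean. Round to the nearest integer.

25946

Under SRS without replacement, Var(ȳ) = (1 − f)·s²/n with f = n/N = 45/1448 = 0.03107735.
Var(ȳ) = (1 − 0.03107735)·1205000/45 = 0.96892265·26777.778 = 25945.595.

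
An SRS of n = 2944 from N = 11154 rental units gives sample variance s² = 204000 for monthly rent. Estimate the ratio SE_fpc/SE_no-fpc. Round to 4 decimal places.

f = n/N = 2944/11154 = 0.26394119.
SE_no-fpc = √(s²/n) = 8.3242704; SE_fpc = √((1−f)s²/n) = 7.1417138.
Ratio = √(1−f) = 0.85793870.

0.8579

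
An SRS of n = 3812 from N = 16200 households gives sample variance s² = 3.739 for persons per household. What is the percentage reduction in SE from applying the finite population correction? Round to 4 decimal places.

f = n/N = 3812/16200 = 0.23530864.
SE_no-fpc = √(s²/n) = 0.031318524; SE_fpc = √((1−f)s²/n) = 0.027386995.
Ratio = √(1−f) = 0.87446633. Reduction = 100·(1 − 0.87446633) = 12.5534%.

12.5534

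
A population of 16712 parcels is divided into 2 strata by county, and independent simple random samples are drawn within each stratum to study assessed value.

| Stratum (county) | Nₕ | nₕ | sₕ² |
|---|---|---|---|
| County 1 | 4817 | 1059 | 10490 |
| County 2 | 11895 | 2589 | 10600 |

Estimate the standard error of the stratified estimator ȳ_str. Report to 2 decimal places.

1.50

Var(ȳ_str) = Σₕ Wₕ²(1 − fₕ)sₕ²/nₕ with Wₕ = Nₕ/N, N = 16712.
County 1: Wₕ = 0.28823600; term = 0.28823600²·(1 − 0.21984638)·10490/1059 = 0.64203114.
County 2: Wₕ = 0.71176400; term = 0.71176400²·(1 − 0.21765448)·10600/2589 = 1.6227232.
Sum = 2.2647543.
SE = √(2.2647543) = 1.50.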